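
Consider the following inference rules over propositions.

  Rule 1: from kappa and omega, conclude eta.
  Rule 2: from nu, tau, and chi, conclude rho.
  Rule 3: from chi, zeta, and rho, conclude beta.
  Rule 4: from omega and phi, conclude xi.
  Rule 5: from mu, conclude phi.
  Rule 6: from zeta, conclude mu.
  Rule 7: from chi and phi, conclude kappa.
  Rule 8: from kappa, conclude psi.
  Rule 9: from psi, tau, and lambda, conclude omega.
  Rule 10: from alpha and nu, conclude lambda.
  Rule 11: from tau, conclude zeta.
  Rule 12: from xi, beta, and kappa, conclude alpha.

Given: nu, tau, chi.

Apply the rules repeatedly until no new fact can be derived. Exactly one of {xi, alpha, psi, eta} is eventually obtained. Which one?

tau holds, so zeta follows (Rule 11).
From zeta, Rule 6 gives mu.
mu holds, so phi follows (Rule 5).
From chi and phi, Rule 7 gives kappa.
From kappa, Rule 8 gives psi.
xi would need omega and phi (Rule 4), but omega is never established. alpha would need xi, beta, and kappa (Rule 12), but xi is never established. eta would need kappa and omega (Rule 1), but omega is never established.

psi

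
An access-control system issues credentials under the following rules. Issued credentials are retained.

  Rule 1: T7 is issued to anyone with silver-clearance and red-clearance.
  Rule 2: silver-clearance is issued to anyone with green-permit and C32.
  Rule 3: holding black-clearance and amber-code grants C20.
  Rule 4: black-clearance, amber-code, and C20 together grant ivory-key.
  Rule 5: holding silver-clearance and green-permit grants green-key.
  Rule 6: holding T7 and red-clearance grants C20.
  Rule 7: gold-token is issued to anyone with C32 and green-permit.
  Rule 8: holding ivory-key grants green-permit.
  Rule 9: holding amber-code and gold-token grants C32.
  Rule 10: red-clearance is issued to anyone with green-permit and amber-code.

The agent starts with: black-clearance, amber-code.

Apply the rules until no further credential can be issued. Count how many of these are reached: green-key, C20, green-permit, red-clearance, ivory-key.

Holding black-clearance and amber-code grants C20 (Rule 3).
Holding black-clearance, amber-code, and C20 grants ivory-key (Rule 4).
Holding ivory-key grants green-permit (Rule 8).
Holding green-permit and amber-code grants red-clearance (Rule 10).
green-key would need silver-clearance and green-permit (Rule 5), but silver-clearance is never granted.
C20: reached.
green-permit: reached.
red-clearance: reached.
ivory-key: reached.
Reached: C20, green-permit, red-clearance, and ivory-key — 4 of the 5.

4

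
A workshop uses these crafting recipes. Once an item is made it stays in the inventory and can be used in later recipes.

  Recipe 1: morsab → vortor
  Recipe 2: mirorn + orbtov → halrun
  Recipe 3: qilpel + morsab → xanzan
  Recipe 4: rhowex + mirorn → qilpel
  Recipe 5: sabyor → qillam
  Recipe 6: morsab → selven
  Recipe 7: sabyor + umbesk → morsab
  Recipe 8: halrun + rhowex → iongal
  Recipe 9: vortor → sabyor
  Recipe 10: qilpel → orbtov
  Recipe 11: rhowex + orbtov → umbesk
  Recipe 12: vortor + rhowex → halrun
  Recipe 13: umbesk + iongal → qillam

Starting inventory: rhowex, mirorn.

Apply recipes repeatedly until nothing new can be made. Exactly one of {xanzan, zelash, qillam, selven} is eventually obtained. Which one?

qillam

Using Recipe 4, rhowex and mirorn make qilpel.
qilpel → orbtov (Recipe 10).
rhowex + orbtov → umbesk (Recipe 11).
Using Recipe 2, mirorn and orbtov make halrun.
halrun + rhowex → iongal (Recipe 8).
Using Recipe 13, umbesk and iongal make qillam.
selven would need morsab (Recipe 6), but morsab is never obtained. No rule produces zelash, and it is not given. xanzan would need qilpel and morsab (Recipe 3), but morsab is never obtained.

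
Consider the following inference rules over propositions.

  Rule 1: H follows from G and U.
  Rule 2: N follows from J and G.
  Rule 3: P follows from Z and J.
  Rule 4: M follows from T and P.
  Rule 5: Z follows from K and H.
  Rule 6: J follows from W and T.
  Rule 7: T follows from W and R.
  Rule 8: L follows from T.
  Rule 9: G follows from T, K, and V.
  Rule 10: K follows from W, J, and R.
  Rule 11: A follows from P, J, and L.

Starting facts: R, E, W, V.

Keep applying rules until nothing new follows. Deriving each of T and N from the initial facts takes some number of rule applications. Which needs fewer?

T

T: W and R hold, so T follows (Rule 7). [1 rule application]
N: From W and R, Rule 7 gives T. From W and T, Rule 6 gives J. From W, J, and R, Rule 10 gives K. From T, K, and V, Rule 9 gives G. From J and G, Rule 2 gives N. [5 rule applications]
T needs fewer.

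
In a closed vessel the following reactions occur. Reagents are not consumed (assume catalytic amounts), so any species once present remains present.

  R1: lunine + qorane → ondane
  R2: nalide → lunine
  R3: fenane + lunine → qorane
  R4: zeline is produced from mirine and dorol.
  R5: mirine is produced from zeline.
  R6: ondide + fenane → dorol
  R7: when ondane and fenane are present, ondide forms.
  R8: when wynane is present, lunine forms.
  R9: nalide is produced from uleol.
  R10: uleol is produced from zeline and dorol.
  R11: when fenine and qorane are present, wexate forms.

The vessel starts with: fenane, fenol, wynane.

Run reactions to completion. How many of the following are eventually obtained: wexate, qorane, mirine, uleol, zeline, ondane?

wynane present → lunine forms (R8).
fenane and lunine present → qorane forms (R3).
lunine and qorane present → ondane forms (R1).
wexate would need fenine and qorane (R11), but fenine never forms.
qorane: reached.
mirine would need zeline (R5), but zeline never forms.
uleol would need zeline and dorol (R10), but zeline never forms.
zeline would need mirine and dorol (R4), but mirine never forms.
ondane: reached.
Reached: qorane and ondane — 2 of the 6.

2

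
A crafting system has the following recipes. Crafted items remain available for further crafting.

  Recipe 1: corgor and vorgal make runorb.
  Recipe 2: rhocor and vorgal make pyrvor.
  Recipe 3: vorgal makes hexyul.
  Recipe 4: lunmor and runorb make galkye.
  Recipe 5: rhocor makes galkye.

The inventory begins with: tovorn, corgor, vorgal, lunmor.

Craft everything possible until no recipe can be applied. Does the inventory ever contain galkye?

Yes

Using Recipe 1, corgor and vorgal make runorb.
Using Recipe 4, lunmor and runorb make galkye.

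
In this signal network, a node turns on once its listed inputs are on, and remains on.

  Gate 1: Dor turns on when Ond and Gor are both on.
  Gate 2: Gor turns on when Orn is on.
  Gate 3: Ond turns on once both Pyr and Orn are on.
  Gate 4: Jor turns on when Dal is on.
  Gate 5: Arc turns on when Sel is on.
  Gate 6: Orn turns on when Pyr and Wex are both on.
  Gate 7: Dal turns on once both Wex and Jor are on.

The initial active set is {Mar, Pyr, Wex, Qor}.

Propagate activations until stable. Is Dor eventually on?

Yes

Pyr and Wex are on, so Orn turns on (Gate 6).
Gate 3: Pyr and Orn on → Ond on.
Orn is on, so Gor turns on (Gate 2).
Gate 1: Ond and Gor on → Dor on.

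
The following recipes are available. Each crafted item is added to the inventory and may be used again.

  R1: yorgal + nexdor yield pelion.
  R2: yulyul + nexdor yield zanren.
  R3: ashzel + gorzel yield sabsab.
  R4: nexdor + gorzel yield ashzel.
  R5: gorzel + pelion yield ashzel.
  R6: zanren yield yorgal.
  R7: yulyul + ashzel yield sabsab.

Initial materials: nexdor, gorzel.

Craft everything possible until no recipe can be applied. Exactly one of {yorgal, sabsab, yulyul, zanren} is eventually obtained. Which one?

sabsab

Using R4, nexdor and gorzel make ashzel.
Using R3, ashzel and gorzel make sabsab.
No rule produces yulyul, and it is not given. yorgal would need zanren (R6), but zanren is never obtained. zanren would need yulyul and nexdor (R2), but yulyul is never obtained.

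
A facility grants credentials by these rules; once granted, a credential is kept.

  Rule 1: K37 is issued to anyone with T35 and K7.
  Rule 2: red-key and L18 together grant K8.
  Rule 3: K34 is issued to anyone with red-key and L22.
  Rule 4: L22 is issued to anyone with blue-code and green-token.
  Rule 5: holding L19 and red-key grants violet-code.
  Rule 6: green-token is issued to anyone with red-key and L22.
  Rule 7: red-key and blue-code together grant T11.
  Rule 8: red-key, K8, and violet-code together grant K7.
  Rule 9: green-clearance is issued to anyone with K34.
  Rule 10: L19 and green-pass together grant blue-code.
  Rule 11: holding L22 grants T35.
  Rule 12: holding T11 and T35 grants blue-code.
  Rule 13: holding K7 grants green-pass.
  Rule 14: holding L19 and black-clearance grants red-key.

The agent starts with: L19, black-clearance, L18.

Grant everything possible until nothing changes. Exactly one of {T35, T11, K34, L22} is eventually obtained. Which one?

T11

Holding L19 and black-clearance grants red-key (Rule 14).
Holding L19 and red-key grants violet-code (Rule 5).
Holding red-key and L18 grants K8 (Rule 2).
Holding red-key, K8, and violet-code grants K7 (Rule 8).
Holding K7 grants green-pass (Rule 13).
Holding L19 and green-pass grants blue-code (Rule 10).
Holding red-key and blue-code grants T11 (Rule 7).
T35 would need L22 (Rule 11), but L22 is never granted. K34 would need red-key and L22 (Rule 3), but L22 is never granted. L22 would need blue-code and green-token (Rule 4), but green-token is never granted.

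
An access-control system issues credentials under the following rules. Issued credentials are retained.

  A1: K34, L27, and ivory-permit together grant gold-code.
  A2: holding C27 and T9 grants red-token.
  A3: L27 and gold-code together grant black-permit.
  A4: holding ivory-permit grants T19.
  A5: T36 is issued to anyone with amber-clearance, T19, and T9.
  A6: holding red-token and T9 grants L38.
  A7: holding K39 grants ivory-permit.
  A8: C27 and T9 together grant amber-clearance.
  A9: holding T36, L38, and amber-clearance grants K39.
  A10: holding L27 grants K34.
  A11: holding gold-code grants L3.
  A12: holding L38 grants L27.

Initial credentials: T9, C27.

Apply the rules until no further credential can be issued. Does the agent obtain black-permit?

No

black-permit would need L27 and gold-code (A3), but gold-code is never granted.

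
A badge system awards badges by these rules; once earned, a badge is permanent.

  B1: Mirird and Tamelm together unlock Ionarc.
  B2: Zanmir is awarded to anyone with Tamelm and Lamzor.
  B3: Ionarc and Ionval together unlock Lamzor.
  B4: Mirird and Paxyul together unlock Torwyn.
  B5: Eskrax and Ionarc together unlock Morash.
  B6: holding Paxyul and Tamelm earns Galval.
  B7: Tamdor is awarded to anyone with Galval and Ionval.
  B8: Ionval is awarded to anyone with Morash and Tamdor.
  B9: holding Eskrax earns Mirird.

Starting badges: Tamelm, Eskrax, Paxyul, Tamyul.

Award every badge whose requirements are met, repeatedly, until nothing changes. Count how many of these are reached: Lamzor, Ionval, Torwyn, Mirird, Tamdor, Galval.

With Paxyul and Tamelm, Galval is earned (B6).
With Eskrax, Mirird is earned (B9).
With Mirird and Paxyul, Torwyn is earned (B4).
Lamzor would need Ionarc and Ionval (B3), but Ionval is never earned.
Ionval would need Morash and Tamdor (B8), but Tamdor is never earned.
Torwyn: reached.
Mirird: reached.
Tamdor would need Galval and Ionval (B7), but Ionval is never earned.
Galval: reached.
Reached: Torwyn, Mirird, and Galval — 3 of the 6.

3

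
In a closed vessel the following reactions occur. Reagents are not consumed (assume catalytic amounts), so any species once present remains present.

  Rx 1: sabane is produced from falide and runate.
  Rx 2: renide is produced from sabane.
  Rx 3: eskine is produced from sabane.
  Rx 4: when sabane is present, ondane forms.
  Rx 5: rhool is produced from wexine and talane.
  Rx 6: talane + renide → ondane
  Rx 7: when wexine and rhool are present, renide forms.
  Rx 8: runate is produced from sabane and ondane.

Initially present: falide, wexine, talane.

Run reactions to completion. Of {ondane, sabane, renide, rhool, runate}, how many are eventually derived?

wexine and talane present → rhool forms (Rx 5).
wexine and rhool present → renide forms (Rx 7).
talane and renide present → ondane forms (Rx 6).
ondane: reached.
sabane would need falide and runate (Rx 1), but runate never forms.
renide: reached.
rhool: reached.
runate would need sabane and ondane (Rx 8), but sabane never forms.
Reached: ondane, renide, and rhool — 3 of the 5.

3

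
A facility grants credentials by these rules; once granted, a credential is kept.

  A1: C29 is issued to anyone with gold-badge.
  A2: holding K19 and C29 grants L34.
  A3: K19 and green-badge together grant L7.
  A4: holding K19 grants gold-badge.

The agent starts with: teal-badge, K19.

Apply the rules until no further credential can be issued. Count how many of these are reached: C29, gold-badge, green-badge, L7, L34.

3

Holding K19 grants gold-badge (A4).
Holding gold-badge grants C29 (A1).
Holding K19 and C29 grants L34 (A2).
C29: reached.
gold-badge: reached.
No rule produces green-badge, and it is not given.
L7 would need K19 and green-badge (A3), but green-badge is never granted.
L34: reached.
Reached: C29, gold-badge, and L34 — 3 of the 5.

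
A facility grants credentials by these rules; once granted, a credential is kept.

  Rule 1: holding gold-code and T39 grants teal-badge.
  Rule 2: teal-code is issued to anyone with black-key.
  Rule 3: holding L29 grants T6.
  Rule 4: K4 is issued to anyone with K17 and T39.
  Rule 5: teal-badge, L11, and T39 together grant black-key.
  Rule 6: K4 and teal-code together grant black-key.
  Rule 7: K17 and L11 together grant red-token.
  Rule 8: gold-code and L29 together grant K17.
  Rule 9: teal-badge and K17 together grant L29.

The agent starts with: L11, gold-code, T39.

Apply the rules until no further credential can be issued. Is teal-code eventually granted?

Yes

Holding gold-code and T39 grants teal-badge (Rule 1).
Holding teal-badge, L11, and T39 grants black-key (Rule 5).
Holding black-key grants teal-code (Rule 2).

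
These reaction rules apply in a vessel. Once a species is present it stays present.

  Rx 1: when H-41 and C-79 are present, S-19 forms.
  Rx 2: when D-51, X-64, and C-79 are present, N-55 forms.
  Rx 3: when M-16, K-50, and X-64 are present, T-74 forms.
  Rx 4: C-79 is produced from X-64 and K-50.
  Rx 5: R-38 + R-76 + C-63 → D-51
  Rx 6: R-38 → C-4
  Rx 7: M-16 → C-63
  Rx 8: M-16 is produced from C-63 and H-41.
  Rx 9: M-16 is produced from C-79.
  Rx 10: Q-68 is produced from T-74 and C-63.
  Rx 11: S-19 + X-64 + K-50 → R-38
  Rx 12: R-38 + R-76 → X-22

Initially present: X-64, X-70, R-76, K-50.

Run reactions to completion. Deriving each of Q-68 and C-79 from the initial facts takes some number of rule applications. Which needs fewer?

C-79

C-79: X-64 and K-50 present → C-79 forms (Rx 4). [1 rule application]
Q-68: X-64 and K-50 present → C-79 forms (Rx 4). C-79 present → M-16 forms (Rx 9). M-16 present → C-63 forms (Rx 7). M-16, K-50, and X-64 present → T-74 forms (Rx 3). T-74 and C-63 present → Q-68 forms (Rx 10). [5 rule applications]
C-79 needs fewer.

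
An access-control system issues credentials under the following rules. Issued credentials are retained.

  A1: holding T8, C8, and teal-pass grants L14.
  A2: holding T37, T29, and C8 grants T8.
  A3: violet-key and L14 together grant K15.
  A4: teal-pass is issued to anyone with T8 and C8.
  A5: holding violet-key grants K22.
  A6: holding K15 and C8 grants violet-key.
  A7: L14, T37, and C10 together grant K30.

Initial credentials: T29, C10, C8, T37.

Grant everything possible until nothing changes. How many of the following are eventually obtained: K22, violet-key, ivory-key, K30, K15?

Holding T37, T29, and C8 grants T8 (A2).
Holding T8 and C8 grants teal-pass (A4).
Holding T8, C8, and teal-pass grants L14 (A1).
Holding L14, T37, and C10 grants K30 (A7).
K22 would need violet-key (A5), but violet-key is never granted.
violet-key would need K15 and C8 (A6), but K15 is never granted.
No rule produces ivory-key, and it is not given.
K30: reached.
K15 would need violet-key and L14 (A3), but violet-key is never granted.
Reached: K30 — 1 of the 5.

1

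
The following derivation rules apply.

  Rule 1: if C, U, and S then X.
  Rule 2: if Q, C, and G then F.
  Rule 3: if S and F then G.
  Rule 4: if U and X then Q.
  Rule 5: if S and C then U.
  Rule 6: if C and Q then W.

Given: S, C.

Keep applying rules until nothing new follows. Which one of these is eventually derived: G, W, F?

W

S and C hold, so U follows (Rule 5).
From C, U, and S, Rule 1 gives X.
U and X hold, so Q follows (Rule 4).
From C and Q, Rule 6 gives W.
G would need S and F (Rule 3), but F is never established. F would need Q, C, and G (Rule 2), but G is never established.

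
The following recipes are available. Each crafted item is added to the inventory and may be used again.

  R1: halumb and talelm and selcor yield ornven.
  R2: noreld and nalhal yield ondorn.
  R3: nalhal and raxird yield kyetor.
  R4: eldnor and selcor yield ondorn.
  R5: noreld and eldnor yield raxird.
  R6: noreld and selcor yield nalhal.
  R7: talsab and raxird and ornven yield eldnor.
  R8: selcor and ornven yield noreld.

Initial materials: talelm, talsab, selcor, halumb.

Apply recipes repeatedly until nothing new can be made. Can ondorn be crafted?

halumb and talelm and selcor → ornven (R1).
selcor and ornven → noreld (R8).
noreld and selcor → nalhal (R6).
noreld and nalhal → ondorn (R2).

Yes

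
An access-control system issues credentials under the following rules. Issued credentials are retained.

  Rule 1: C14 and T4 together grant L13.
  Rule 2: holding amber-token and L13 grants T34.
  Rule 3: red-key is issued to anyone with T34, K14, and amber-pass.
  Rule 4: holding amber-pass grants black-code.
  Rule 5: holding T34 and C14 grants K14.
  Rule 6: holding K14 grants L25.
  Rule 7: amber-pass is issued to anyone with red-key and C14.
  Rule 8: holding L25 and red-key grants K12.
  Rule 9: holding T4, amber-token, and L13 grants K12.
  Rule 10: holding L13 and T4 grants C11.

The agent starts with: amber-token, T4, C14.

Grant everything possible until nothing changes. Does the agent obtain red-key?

No

red-key would need T34, K14, and amber-pass (Rule 3), but amber-pass is never granted.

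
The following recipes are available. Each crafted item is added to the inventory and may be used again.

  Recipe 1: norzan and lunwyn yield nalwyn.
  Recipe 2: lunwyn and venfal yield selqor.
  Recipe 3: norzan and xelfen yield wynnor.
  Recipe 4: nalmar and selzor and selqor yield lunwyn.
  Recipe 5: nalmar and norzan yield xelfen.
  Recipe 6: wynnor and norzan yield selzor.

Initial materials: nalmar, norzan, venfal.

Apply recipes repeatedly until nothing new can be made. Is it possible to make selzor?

Yes

Using Recipe 5, nalmar and norzan make xelfen.
norzan and xelfen → wynnor (Recipe 3).
Using Recipe 6, wynnor and norzan make selzor.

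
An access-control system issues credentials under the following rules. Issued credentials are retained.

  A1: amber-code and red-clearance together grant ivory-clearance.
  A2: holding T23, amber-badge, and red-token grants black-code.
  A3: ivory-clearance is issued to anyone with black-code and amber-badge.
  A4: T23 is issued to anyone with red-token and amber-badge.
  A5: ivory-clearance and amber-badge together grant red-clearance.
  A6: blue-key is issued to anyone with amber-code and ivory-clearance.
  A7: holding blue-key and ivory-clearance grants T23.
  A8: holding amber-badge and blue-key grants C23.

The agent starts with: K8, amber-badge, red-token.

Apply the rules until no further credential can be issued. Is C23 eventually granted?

C23 would need amber-badge and blue-key (A8), but blue-key is never granted.

No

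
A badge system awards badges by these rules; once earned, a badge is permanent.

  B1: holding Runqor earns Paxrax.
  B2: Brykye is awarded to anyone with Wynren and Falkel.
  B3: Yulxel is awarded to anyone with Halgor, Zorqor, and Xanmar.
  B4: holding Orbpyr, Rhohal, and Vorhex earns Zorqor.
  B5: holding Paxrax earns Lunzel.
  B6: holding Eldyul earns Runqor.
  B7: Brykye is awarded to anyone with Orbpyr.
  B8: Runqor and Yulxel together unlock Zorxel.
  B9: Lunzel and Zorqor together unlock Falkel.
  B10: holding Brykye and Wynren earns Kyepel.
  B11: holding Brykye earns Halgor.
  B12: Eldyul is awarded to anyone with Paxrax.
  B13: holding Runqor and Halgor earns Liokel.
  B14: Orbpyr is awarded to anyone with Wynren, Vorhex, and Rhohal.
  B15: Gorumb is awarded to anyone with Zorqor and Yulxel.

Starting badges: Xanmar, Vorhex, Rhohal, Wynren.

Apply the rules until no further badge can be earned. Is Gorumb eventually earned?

With Wynren, Vorhex, and Rhohal, Orbpyr is earned (B14).
With Orbpyr, Brykye is earned (B7).
With Orbpyr, Rhohal, and Vorhex, Zorqor is earned (B4).
With Brykye, Halgor is earned (B11).
With Halgor, Zorqor, and Xanmar, Yulxel is earned (B3).
With Zorqor and Yulxel, Gorumb is earned (B15).

Yes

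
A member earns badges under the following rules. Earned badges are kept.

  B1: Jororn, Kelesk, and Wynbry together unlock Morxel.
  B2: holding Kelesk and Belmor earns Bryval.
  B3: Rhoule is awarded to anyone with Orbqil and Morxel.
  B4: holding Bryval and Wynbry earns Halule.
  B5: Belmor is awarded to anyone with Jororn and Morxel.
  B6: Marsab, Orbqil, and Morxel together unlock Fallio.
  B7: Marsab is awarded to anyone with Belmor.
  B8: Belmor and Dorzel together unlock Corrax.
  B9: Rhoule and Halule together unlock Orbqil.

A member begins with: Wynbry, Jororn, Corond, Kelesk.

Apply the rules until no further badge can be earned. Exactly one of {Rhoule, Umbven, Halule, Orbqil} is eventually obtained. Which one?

With Jororn, Kelesk, and Wynbry, Morxel is earned (B1).
With Jororn and Morxel, Belmor is earned (B5).
With Kelesk and Belmor, Bryval is earned (B2).
With Bryval and Wynbry, Halule is earned (B4).
Orbqil would need Rhoule and Halule (B9), but Rhoule is never earned. No rule produces Umbven, and it is not given. Rhoule would need Orbqil and Morxel (B3), but Orbqil is never earned.

Halule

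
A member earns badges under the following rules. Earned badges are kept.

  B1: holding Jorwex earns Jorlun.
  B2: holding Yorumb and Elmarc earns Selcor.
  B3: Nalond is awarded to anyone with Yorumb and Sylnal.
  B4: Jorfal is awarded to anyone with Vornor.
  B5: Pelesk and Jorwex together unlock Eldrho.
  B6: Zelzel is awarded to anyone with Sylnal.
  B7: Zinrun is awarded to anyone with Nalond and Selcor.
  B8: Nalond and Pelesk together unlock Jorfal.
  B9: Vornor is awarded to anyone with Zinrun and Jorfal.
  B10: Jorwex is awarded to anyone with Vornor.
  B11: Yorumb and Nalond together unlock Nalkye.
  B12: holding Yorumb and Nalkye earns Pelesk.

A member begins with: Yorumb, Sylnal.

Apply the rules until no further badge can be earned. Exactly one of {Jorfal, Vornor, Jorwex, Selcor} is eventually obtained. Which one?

Jorfal

With Yorumb and Sylnal, Nalond is earned (B3).
With Yorumb and Nalond, Nalkye is earned (B11).
With Yorumb and Nalkye, Pelesk is earned (B12).
With Nalond and Pelesk, Jorfal is earned (B8).
Jorwex would need Vornor (B10), but Vornor is never earned. Selcor would need Yorumb and Elmarc (B2), but Elmarc is never earned. Vornor would need Zinrun and Jorfal (B9), but Zinrun is never earned.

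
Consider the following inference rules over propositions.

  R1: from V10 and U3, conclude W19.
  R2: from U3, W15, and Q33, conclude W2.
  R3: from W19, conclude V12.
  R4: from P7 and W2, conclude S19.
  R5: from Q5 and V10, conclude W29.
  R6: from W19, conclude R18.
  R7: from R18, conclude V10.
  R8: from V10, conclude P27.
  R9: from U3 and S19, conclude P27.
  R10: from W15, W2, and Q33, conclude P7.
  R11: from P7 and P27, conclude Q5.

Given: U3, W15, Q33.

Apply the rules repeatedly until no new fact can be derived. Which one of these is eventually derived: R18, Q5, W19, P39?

U3, W15, and Q33 hold, so W2 follows (R2).
W15, W2, and Q33 hold, so P7 follows (R10).
P7 and W2 hold, so S19 follows (R4).
U3 and S19 hold, so P27 follows (R9).
From P7 and P27, R11 gives Q5.
No rule produces P39, and it is not given. R18 would need W19 (R6), but W19 is never established. W19 would need V10 and U3 (R1), but V10 is never established.

Q5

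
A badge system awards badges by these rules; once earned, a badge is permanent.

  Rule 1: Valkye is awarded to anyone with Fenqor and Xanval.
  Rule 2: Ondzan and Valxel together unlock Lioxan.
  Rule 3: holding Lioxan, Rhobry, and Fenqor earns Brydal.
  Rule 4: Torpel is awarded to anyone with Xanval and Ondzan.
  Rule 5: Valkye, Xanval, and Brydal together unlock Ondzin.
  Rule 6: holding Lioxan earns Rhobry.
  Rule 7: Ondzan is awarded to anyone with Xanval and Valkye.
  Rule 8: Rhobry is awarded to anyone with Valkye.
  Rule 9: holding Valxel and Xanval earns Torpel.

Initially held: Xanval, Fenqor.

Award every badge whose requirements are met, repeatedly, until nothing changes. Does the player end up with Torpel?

Yes

With Fenqor and Xanval, Valkye is earned (Rule 1).
With Xanval and Valkye, Ondzan is earned (Rule 7).
With Xanval and Ondzan, Torpel is earned (Rule 4).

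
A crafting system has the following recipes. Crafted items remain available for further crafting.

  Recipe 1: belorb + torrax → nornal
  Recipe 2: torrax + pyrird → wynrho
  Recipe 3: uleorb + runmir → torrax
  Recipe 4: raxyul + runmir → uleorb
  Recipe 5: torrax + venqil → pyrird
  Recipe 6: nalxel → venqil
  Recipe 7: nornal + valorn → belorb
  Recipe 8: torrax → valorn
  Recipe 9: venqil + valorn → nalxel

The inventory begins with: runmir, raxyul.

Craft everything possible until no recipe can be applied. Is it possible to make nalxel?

No

nalxel would need venqil and valorn (Recipe 9), but venqil is never obtained.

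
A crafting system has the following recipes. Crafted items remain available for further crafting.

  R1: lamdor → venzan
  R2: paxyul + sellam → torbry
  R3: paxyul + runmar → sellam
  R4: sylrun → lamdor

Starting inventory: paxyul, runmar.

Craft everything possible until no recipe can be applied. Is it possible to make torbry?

paxyul + runmar → sellam (R3).
paxyul + sellam → torbry (R2).

Yes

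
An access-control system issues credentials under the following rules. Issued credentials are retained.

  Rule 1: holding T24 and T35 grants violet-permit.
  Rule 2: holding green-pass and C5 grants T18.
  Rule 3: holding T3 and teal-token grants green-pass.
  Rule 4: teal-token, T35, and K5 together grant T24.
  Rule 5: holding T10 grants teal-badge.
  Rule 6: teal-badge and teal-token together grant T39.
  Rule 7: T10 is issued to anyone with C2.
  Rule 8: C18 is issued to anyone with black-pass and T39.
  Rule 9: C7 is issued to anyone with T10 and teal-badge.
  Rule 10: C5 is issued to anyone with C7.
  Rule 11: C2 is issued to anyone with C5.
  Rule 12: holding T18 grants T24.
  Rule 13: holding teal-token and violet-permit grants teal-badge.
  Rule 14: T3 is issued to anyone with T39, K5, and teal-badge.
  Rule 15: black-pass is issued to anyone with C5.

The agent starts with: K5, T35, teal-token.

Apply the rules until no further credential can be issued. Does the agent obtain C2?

No

C2 would need C5 (Rule 11), but C5 is never granted.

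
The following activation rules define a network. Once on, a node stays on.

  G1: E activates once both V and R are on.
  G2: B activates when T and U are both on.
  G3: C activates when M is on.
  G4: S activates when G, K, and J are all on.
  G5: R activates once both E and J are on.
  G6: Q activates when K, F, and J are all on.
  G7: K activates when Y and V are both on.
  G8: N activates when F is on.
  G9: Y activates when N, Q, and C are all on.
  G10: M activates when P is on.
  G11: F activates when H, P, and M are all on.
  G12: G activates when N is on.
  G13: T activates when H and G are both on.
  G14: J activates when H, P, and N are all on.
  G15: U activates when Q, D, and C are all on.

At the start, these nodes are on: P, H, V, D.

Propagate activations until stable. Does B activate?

B would need T and U (G2), but U never turns on.

No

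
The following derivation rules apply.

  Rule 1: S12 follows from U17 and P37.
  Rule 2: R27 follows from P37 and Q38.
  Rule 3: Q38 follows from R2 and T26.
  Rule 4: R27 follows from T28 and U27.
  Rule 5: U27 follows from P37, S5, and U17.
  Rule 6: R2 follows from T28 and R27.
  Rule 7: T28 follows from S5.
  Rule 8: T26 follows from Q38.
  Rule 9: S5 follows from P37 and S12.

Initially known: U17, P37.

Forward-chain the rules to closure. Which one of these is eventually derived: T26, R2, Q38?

From U17 and P37, Rule 1 gives S12.
From P37 and S12, Rule 9 gives S5.
P37, S5, and U17 hold, so U27 follows (Rule 5).
From S5, Rule 7 gives T28.
T28 and U27 hold, so R27 follows (Rule 4).
T28 and R27 hold, so R2 follows (Rule 6).
T26 would need Q38 (Rule 8), but Q38 is never established. Q38 would need R2 and T26 (Rule 3), but T26 is never established.

R2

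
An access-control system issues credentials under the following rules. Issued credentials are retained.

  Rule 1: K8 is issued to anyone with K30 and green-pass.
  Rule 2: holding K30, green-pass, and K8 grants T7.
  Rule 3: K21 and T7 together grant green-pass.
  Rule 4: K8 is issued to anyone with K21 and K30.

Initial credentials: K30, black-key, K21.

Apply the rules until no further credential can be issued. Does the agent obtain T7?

No

T7 would need K30, green-pass, and K8 (Rule 2), but green-pass is never granted.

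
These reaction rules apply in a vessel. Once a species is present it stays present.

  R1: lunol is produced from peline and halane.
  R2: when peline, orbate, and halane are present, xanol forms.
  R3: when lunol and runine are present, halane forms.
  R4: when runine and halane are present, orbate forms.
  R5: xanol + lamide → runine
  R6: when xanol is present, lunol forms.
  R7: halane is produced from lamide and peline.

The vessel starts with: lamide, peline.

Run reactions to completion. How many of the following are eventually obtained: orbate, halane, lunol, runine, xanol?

2

lamide and peline present → halane forms (R7).
peline and halane present → lunol forms (R1).
orbate would need runine and halane (R4), but runine never forms.
halane: reached.
lunol: reached.
runine would need xanol and lamide (R5), but xanol never forms.
xanol would need peline, orbate, and halane (R2), but orbate never forms.
Reached: halane and lunol — 2 of the 5.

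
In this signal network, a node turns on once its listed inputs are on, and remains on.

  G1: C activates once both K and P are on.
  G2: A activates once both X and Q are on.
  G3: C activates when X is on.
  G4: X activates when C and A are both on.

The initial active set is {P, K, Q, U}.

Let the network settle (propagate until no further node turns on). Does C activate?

G1: K and P on → C on.

Yes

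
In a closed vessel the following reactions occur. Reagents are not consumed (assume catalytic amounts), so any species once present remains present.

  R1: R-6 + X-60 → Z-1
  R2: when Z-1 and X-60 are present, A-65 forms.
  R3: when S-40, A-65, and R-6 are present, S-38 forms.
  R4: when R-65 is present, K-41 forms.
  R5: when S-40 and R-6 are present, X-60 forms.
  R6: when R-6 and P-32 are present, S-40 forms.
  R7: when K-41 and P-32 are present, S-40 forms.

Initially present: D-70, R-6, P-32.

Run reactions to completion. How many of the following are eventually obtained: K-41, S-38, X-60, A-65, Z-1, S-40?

R-6 and P-32 present → S-40 forms (R6).
S-40 and R-6 present → X-60 forms (R5).
R-6 and X-60 present → Z-1 forms (R1).
Z-1 and X-60 present → A-65 forms (R2).
S-40, A-65, and R-6 present → S-38 forms (R3).
K-41 would need R-65 (R4), but R-65 never forms.
S-38: reached.
X-60: reached.
A-65: reached.
Z-1: reached.
S-40: reached.
Reached: S-38, X-60, A-65, Z-1, and S-40 — 5 of the 6.

5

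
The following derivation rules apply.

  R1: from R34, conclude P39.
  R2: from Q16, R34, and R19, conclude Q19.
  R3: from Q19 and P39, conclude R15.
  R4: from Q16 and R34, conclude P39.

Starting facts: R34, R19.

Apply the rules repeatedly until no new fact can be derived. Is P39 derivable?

Yes

R34 holds, so P39 follows (R1).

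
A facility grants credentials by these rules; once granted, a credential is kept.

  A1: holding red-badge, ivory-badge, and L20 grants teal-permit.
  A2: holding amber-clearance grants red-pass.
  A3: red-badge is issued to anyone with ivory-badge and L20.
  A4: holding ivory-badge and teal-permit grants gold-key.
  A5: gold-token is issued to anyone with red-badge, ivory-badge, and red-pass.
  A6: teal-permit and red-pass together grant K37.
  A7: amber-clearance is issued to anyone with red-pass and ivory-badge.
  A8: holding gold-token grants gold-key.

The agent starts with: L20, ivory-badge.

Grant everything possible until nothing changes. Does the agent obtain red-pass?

No

red-pass would need amber-clearance (A2), but amber-clearance is never granted.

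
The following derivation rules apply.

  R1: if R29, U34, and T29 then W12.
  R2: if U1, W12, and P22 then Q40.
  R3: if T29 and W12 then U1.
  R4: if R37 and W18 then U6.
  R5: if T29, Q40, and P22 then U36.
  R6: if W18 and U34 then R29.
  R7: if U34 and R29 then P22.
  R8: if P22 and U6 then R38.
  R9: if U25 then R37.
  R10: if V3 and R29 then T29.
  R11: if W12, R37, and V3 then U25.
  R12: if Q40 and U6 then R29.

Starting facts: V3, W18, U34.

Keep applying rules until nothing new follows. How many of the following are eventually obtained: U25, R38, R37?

U25 would need W12, R37, and V3 (R11), but R37 is never established.
R38 would need P22 and U6 (R8), but U6 is never established.
R37 would need U25 (R9), but U25 is never established.
None of the 3 are reached.

0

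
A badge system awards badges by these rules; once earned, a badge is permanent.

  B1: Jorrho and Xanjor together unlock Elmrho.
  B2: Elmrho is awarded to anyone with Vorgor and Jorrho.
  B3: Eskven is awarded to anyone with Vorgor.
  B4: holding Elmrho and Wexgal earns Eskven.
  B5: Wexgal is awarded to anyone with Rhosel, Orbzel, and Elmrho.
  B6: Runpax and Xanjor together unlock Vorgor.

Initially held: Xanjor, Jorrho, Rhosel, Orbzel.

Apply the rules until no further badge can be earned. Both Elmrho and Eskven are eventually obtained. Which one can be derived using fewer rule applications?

Elmrho

Elmrho: With Jorrho and Xanjor, Elmrho is earned (B1). [1 rule application]
Eskven: With Jorrho and Xanjor, Elmrho is earned (B1). With Rhosel, Orbzel, and Elmrho, Wexgal is earned (B5). With Elmrho and Wexgal, Eskven is earned (B4). [3 rule applications]
Elmrho needs fewer.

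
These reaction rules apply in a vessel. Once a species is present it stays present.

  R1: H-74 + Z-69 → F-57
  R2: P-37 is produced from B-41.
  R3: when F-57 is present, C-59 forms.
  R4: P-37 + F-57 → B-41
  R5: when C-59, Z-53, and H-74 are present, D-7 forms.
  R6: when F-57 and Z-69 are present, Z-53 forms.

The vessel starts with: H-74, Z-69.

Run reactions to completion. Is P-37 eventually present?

No

P-37 would need B-41 (R2), but B-41 never forms.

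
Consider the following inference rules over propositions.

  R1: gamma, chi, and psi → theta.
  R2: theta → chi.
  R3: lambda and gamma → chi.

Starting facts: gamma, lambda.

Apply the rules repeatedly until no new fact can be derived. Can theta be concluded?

No

theta would need gamma, chi, and psi (R1), but psi is never established.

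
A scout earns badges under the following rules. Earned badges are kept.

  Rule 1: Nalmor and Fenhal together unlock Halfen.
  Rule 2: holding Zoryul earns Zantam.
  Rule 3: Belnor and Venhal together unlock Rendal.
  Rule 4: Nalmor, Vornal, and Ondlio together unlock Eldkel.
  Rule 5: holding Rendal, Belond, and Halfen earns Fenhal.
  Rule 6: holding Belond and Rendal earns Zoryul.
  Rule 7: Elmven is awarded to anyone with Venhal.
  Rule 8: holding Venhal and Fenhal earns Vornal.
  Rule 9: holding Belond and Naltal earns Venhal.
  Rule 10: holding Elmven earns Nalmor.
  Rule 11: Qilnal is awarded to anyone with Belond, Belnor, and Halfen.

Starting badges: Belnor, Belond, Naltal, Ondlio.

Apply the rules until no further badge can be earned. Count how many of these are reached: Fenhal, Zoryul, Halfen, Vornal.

1

With Belond and Naltal, Venhal is earned (Rule 9).
With Belnor and Venhal, Rendal is earned (Rule 3).
With Belond and Rendal, Zoryul is earned (Rule 6).
Fenhal would need Rendal, Belond, and Halfen (Rule 5), but Halfen is never earned.
Zoryul: reached.
Halfen would need Nalmor and Fenhal (Rule 1), but Fenhal is never earned.
Vornal would need Venhal and Fenhal (Rule 8), but Fenhal is never earned.
Reached: Zoryul — 1 of the 4.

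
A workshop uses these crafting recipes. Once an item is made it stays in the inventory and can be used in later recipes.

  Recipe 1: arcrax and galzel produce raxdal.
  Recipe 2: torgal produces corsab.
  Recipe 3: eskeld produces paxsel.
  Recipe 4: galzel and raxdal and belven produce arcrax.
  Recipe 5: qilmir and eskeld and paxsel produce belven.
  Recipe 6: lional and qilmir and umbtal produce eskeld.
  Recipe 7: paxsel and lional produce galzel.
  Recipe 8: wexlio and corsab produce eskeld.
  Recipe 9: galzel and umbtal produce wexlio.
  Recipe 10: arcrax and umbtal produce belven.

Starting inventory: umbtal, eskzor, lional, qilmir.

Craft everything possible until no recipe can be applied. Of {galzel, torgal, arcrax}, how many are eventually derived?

lional and qilmir and umbtal → eskeld (Recipe 6).
eskeld → paxsel (Recipe 3).
Using Recipe 7, paxsel and lional make galzel.
galzel: reached.
No rule produces torgal, and it is not given.
arcrax would need galzel, raxdal, and belven (Recipe 4), but raxdal is never obtained.
Reached: galzel — 1 of the 3.

1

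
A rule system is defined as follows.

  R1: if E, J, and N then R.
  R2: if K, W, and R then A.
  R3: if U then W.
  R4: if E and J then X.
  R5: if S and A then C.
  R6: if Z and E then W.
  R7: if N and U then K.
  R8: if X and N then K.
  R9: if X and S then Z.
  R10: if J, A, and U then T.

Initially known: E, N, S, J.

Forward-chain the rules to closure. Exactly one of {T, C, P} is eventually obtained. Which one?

E, J, and N hold, so R follows (R1).
E and J hold, so X follows (R4).
X and N hold, so K follows (R8).
From X and S, R9 gives Z.
Z and E hold, so W follows (R6).
From K, W, and R, R2 gives A.
From S and A, R5 gives C.
T would need J, A, and U (R10), but U is never established. No rule produces P, and it is not given.

C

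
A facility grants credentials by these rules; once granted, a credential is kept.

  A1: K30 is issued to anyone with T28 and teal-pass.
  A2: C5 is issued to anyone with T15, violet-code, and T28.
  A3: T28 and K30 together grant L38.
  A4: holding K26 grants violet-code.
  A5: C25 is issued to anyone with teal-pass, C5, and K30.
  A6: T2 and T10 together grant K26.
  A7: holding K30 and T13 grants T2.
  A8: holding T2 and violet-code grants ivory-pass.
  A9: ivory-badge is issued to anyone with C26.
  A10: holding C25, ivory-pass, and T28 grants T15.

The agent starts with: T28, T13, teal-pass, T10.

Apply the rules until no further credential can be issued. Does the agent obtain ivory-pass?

Holding T28 and teal-pass grants K30 (A1).
Holding K30 and T13 grants T2 (A7).
Holding T2 and T10 grants K26 (A6).
Holding K26 grants violet-code (A4).
Holding T2 and violet-code grants ivory-pass (A8).

Yes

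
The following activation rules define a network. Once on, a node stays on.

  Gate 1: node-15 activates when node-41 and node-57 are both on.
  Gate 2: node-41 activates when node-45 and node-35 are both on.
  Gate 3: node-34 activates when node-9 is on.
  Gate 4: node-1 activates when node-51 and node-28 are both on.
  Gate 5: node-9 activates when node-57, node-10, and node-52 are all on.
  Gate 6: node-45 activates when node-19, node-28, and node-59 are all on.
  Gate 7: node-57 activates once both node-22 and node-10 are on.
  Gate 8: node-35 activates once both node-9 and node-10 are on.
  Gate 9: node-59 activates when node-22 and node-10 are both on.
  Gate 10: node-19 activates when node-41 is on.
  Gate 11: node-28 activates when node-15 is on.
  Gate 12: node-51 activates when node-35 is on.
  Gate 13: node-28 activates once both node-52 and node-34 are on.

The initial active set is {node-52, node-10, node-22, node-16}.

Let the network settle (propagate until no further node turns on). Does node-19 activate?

No

node-19 would need node-41 (Gate 10), but node-41 never turns on.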